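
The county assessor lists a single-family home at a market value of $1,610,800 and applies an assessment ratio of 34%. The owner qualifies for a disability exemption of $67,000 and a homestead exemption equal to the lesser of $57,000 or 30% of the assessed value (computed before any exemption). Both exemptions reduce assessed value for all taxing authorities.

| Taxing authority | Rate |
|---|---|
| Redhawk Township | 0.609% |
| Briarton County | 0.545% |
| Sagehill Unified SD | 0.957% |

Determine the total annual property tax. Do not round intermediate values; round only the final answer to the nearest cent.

$8,943.72

Assessed value = $1,610,800 × 0.34 = $547,672
Homestead exemption = min($57,000, 30% × $547,672) = min($57,000, $164,301.6) = $57,000 (dollar cap binds)
Taxable value = $547,672 − $67,000 − $57,000 = $423,672
Redhawk Township: $423,672 × 0.00609 = $2,580.16248
Briarton County: $423,672 × 0.00545 = $2,309.0124
Sagehill Unified SD: $423,672 × 0.00957 = $4,054.54104
Total = $8,943.71592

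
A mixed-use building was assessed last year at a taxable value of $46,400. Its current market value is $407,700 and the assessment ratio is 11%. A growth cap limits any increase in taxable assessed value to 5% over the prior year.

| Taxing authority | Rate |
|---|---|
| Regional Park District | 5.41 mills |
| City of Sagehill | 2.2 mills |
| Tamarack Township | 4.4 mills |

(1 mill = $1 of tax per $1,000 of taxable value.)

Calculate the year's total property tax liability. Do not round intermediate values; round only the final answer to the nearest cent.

Uncapped assessed value = $407,700 × 0.11 = $44,847
Cap limit = $46,400 × 1.05 = $48,720
Taxable assessed value = min($44,847, $48,720) = $44,847 (cap does not bind)
Regional Park District: $44,847 × 0.00541 = $242.62227
City of Sagehill: $44,847 × 0.0022 = $98.6634
Tamarack Township: $44,847 × 0.0044 = $197.3268
Total = $538.61247

$538.61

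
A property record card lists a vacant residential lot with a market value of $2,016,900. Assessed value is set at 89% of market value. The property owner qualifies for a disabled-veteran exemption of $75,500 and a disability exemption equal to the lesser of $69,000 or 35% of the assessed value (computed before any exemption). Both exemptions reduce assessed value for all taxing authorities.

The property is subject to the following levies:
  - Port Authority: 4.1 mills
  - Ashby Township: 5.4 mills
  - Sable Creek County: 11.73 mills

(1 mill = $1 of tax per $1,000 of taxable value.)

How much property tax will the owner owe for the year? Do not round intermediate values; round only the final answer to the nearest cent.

$35,040.99

Assessed value = $2,016,900 × 0.89 = $1,795,041
Disability exemption = min($69,000, 35% × $1,795,041) = min($69,000, $628,264.35) = $69,000 (dollar cap binds)
Taxable value = $1,795,041 − $75,500 − $69,000 = $1,650,541
Port Authority: $1,650,541 × 0.0041 = $6,767.2181
Ashby Township: $1,650,541 × 0.0054 = $8,912.9214
Sable Creek County: $1,650,541 × 0.01173 = $19,360.84593
Total = $35,040.98543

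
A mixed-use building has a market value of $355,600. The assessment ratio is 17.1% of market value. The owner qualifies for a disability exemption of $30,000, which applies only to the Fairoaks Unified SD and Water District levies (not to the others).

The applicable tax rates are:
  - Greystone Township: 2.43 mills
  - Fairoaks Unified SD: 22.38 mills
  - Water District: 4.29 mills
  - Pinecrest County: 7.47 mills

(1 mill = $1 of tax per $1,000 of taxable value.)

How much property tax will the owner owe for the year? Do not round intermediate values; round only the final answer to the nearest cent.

$1,423.63

Assessed value = $355,600 × 0.171 = $60,807.6
Greystone Township: $60,807.6 × 0.00243 = $147.762468
Fairoaks Unified SD: ($60,807.6 − $30,000) × 0.02238 = $30,807.6 × 0.02238 = $689.474088
Water District: ($60,807.6 − $30,000) × 0.00429 = $30,807.6 × 0.00429 = $132.164604
Pinecrest County: $60,807.6 × 0.00747 = $454.232772
Total = $1,423.633932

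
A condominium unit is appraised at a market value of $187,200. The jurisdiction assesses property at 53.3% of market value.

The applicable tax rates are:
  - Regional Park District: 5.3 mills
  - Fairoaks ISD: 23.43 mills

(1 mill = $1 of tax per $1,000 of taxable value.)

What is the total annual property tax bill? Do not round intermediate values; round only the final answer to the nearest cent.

Assessed value = $187,200 × 0.533 = $99,777.6
Regional Park District: $99,777.6 × 0.0053 = $528.82128
Fairoaks ISD: $99,777.6 × 0.02343 = $2,337.789168
Total = $528.82128 + $2,337.789168 = $2,866.610448

$2,866.61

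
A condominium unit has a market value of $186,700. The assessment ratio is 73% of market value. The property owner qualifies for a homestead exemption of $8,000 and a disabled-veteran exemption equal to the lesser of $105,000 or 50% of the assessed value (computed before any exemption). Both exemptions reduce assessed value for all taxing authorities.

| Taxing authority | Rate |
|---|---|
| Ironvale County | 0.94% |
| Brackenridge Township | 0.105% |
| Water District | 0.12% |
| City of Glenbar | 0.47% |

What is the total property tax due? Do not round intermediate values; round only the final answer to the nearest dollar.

Assessed value = $186,700 × 0.73 = $136,291
Disabled-veteran exemption = min($105,000, 50% × $136,291) = min($105,000, $68,145.5) = $68,145.5 (percentage binds)
Taxable value = $136,291 − $8,000 − $68,145.5 = $60,145.5
Ironvale County: $60,145.5 × 0.0094 = $565.3677
Brackenridge Township: $60,145.5 × 0.00105 = $63.152775
Water District: $60,145.5 × 0.0012 = $72.1746
City of Glenbar: $60,145.5 × 0.0047 = $282.68385
Total = $983.378925

$983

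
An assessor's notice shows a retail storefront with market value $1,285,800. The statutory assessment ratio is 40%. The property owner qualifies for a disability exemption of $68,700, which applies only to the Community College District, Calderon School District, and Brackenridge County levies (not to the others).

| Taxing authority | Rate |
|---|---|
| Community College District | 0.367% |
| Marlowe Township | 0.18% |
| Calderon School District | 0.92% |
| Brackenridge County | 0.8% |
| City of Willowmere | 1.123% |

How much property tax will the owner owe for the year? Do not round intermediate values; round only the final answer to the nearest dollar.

Assessed value = $1,285,800 × 0.4 = $514,320
Community College District: ($514,320 − $68,700) × 0.00367 = $445,620 × 0.00367 = $1,635.4254
Marlowe Township: $514,320 × 0.0018 = $925.776
Calderon School District: ($514,320 − $68,700) × 0.0092 = $445,620 × 0.0092 = $4,099.704
Brackenridge County: ($514,320 − $68,700) × 0.008 = $445,620 × 0.008 = $3,564.96
City of Willowmere: $514,320 × 0.01123 = $5,775.8136
Total = $16,001.679

$16,002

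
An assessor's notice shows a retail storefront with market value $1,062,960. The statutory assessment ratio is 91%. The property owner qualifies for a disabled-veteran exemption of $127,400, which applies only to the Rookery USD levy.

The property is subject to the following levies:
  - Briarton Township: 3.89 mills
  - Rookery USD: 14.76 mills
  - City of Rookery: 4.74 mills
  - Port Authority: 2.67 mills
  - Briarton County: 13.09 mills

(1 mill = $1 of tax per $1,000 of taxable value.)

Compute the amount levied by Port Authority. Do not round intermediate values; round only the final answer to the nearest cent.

Assessed value = $1,062,960 × 0.91 = $967,293.6
Port Authority taxable value = $967,293.6 (exemption does not apply)
Port Authority levy = $967,293.6 × 0.00267 = $2,582.673912

$2,582.67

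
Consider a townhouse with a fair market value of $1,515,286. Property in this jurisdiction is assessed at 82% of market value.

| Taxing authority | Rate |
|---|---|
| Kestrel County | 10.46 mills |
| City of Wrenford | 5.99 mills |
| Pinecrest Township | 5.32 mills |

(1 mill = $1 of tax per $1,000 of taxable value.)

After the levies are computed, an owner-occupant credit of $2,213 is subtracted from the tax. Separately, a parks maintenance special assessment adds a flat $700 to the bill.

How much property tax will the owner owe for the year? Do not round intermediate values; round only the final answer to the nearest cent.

$25,536.98

Assessed value = $1,515,286 × 0.82 = $1,242,534.52
Kestrel County: $1,242,534.52 × 0.01046 = $12,996.9110792
City of Wrenford: $1,242,534.52 × 0.00599 = $7,442.7817748
Pinecrest Township: $1,242,534.52 × 0.00532 = $6,610.2836464
Levies subtotal = $27,049.9765004
After credit = $27,049.9765004 − $2,213 = $24,836.9765004
Total = $24,836.9765004 + $700 = $25,536.9765004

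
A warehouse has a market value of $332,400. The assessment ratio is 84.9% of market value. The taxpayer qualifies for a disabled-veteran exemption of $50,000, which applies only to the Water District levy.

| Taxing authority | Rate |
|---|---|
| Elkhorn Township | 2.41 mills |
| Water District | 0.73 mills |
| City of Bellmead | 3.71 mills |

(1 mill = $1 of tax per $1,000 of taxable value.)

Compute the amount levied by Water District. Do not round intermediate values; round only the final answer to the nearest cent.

Assessed value = $332,400 × 0.849 = $282,207.6
Water District taxable value = $282,207.6 − $50,000 = $232,207.6
Water District levy = $232,207.6 × 0.00073 = $169.511548

$169.51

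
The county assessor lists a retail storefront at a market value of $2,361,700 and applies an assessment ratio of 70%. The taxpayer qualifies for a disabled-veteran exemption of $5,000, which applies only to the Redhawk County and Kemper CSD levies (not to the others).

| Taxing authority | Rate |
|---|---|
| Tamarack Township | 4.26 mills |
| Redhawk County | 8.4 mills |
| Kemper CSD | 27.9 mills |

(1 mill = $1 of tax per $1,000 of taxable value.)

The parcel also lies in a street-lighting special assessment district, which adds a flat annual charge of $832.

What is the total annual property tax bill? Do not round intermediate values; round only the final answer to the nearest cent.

Assessed value = $2,361,700 × 0.7 = $1,653,190
Tamarack Township: $1,653,190 × 0.00426 = $7,042.5894
Redhawk County: ($1,653,190 − $5,000) × 0.0084 = $1,648,190 × 0.0084 = $13,844.796
Kemper CSD: ($1,653,190 − $5,000) × 0.0279 = $1,648,190 × 0.0279 = $45,984.501
Levies subtotal = $66,871.8864
Total = $66,871.8864 + $832 = $67,703.8864

$67,703.89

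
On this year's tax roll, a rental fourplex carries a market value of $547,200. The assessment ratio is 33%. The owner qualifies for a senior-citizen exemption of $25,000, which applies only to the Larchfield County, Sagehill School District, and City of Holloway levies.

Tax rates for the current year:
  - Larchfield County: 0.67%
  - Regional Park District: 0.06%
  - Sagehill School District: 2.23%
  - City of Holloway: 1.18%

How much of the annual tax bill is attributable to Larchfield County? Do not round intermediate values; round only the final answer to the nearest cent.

$1,042.36

Assessed value = $547,200 × 0.33 = $180,576
Larchfield County taxable value = $180,576 − $25,000 = $155,576
Larchfield County levy = $155,576 × 0.0067 = $1,042.3592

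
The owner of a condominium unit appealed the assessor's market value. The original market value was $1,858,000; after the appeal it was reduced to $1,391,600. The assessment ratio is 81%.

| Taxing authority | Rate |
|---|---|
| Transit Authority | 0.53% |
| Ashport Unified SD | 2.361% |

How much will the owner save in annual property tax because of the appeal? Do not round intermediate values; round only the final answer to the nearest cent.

Old assessed value = $1,858,000 × 0.81 = $1,504,980
New assessed value = $1,391,600 × 0.81 = $1,127,196
Combined rate = 0.0053 + 0.02361 = 0.02891
Old tax = $1,504,980 × 0.02891 = $43,508.9718
New tax = $1,127,196 × 0.02891 = $32,587.23636
Reduction = $43,508.9718 − $32,587.23636 = $10,921.73544

$10,921.74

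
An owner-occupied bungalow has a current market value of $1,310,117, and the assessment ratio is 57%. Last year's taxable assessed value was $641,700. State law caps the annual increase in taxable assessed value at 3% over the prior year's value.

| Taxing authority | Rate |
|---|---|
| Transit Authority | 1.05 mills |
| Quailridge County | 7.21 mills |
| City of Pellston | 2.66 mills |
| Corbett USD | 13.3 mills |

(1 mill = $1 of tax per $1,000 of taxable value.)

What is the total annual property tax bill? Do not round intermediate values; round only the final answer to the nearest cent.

$16,008.23

Uncapped assessed value = $1,310,117 × 0.57 = $746,766.69
Cap limit = $641,700 × 1.03 = $660,951
Taxable assessed value = min($746,766.69, $660,951) = $660,951 (cap binds)
Transit Authority: $660,951 × 0.00105 = $693.99855
Quailridge County: $660,951 × 0.00721 = $4,765.45671
City of Pellston: $660,951 × 0.00266 = $1,758.12966
Corbett USD: $660,951 × 0.0133 = $8,790.6483
Total = $16,008.23322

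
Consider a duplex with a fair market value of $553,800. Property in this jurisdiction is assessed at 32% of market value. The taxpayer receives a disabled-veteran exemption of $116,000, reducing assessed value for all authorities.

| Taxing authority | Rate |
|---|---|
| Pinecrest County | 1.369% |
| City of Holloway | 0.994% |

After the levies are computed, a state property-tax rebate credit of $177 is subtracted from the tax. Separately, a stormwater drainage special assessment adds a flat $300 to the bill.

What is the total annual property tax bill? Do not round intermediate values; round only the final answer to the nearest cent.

$1,569.53

Assessed value = $553,800 × 0.32 = $177,216
Taxable value = $177,216 − $116,000 = $61,216
Pinecrest County: $61,216 × 0.01369 = $838.04704
City of Holloway: $61,216 × 0.00994 = $608.48704
Levies subtotal = $1,446.53408
After credit = $1,446.53408 − $177 = $1,269.53408
Total = $1,269.53408 + $300 = $1,569.53408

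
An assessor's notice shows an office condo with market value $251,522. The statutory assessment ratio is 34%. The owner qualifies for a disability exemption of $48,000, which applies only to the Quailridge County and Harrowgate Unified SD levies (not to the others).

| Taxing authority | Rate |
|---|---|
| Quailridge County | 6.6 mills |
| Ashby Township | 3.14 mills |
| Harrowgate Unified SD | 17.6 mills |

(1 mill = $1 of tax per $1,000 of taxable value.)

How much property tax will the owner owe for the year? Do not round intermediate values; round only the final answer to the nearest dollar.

Assessed value = $251,522 × 0.34 = $85,517.48
Quailridge County: ($85,517.48 − $48,000) × 0.0066 = $37,517.48 × 0.0066 = $247.615368
Ashby Township: $85,517.48 × 0.00314 = $268.5248872
Harrowgate Unified SD: ($85,517.48 − $48,000) × 0.0176 = $37,517.48 × 0.0176 = $660.307648
Total = $1,176.4479032

$1,176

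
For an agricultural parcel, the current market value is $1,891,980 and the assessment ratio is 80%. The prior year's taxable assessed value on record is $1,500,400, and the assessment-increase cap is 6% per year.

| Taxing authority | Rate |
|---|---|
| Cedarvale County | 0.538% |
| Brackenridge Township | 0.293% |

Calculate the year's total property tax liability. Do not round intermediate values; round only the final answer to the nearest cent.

Uncapped assessed value = $1,891,980 × 0.8 = $1,513,584
Cap limit = $1,500,400 × 1.06 = $1,590,424
Taxable assessed value = min($1,513,584, $1,590,424) = $1,513,584 (cap does not bind)
Cedarvale County: $1,513,584 × 0.00538 = $8,143.08192
Brackenridge Township: $1,513,584 × 0.00293 = $4,434.80112
Total = $12,577.88304

$12,577.88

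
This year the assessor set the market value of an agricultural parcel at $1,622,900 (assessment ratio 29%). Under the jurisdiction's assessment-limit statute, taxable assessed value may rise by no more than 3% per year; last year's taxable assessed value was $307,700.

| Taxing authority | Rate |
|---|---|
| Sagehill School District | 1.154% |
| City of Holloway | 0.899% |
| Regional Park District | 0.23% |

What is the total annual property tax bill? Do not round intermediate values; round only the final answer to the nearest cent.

Uncapped assessed value = $1,622,900 × 0.29 = $470,641
Cap limit = $307,700 × 1.03 = $316,931
Taxable assessed value = min($470,641, $316,931) = $316,931 (cap binds)
Sagehill School District: $316,931 × 0.01154 = $3,657.38374
City of Holloway: $316,931 × 0.00899 = $2,849.20969
Regional Park District: $316,931 × 0.0023 = $728.9413
Total = $7,235.53473

$7,235.53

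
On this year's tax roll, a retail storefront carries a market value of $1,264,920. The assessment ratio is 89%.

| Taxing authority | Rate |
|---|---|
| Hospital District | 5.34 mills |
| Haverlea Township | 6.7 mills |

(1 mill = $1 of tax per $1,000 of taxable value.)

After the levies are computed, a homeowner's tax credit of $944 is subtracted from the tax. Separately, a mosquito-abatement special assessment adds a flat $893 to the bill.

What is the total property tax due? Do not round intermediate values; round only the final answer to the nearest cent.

Assessed value = $1,264,920 × 0.89 = $1,125,778.8
Hospital District: $1,125,778.8 × 0.00534 = $6,011.658792
Haverlea Township: $1,125,778.8 × 0.0067 = $7,542.71796
Levies subtotal = $13,554.376752
After credit = $13,554.376752 − $944 = $12,610.376752
Total = $12,610.376752 + $893 = $13,503.376752

$13,503.38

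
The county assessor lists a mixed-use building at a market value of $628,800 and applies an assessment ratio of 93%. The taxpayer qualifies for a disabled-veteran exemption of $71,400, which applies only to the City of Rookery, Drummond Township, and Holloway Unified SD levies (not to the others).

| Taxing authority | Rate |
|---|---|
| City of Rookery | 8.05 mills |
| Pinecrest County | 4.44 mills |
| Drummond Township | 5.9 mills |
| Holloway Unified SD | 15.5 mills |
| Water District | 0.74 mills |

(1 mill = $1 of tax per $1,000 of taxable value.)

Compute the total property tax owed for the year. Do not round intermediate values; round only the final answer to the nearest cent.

$18,148.34

Assessed value = $628,800 × 0.93 = $584,784
City of Rookery: ($584,784 − $71,400) × 0.00805 = $513,384 × 0.00805 = $4,132.7412
Pinecrest County: $584,784 × 0.00444 = $2,596.44096
Drummond Township: ($584,784 − $71,400) × 0.0059 = $513,384 × 0.0059 = $3,028.9656
Holloway Unified SD: ($584,784 − $71,400) × 0.0155 = $513,384 × 0.0155 = $7,957.452
Water District: $584,784 × 0.00074 = $432.74016
Total = $18,148.33992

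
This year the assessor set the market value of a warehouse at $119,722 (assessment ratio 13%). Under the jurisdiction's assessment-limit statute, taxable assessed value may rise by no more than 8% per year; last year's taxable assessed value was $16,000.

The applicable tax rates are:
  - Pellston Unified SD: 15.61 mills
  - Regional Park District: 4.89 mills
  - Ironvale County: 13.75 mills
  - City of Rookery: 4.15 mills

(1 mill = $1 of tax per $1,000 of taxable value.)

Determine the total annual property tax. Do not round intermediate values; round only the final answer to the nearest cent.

$597.65

Uncapped assessed value = $119,722 × 0.13 = $15,563.86
Cap limit = $16,000 × 1.08 = $17,280
Taxable assessed value = min($15,563.86, $17,280) = $15,563.86 (cap does not bind)
Pellston Unified SD: $15,563.86 × 0.01561 = $242.9518546
Regional Park District: $15,563.86 × 0.00489 = $76.1072754
Ironvale County: $15,563.86 × 0.01375 = $214.003075
City of Rookery: $15,563.86 × 0.00415 = $64.590019
Total = $597.652224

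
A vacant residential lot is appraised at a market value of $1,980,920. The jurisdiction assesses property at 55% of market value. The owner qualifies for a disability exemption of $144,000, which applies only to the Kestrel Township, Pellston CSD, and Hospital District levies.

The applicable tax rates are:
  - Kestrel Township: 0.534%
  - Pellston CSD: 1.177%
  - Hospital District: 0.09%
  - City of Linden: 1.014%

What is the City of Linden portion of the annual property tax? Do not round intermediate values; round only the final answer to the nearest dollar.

Assessed value = $1,980,920 × 0.55 = $1,089,506
City of Linden taxable value = $1,089,506 (exemption does not apply)
City of Linden levy = $1,089,506 × 0.01014 = $11,047.59084

$11,048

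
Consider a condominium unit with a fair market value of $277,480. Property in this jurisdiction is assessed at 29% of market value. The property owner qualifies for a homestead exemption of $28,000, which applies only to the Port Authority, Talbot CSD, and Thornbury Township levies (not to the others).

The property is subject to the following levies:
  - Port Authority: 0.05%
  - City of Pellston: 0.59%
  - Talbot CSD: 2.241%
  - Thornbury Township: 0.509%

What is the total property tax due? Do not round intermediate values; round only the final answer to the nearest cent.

$1,943.91

Assessed value = $277,480 × 0.29 = $80,469.2
Port Authority: ($80,469.2 − $28,000) × 0.0005 = $52,469.2 × 0.0005 = $26.2346
City of Pellston: $80,469.2 × 0.0059 = $474.76828
Talbot CSD: ($80,469.2 − $28,000) × 0.02241 = $52,469.2 × 0.02241 = $1,175.834772
Thornbury Township: ($80,469.2 − $28,000) × 0.00509 = $52,469.2 × 0.00509 = $267.068228
Total = $1,943.90588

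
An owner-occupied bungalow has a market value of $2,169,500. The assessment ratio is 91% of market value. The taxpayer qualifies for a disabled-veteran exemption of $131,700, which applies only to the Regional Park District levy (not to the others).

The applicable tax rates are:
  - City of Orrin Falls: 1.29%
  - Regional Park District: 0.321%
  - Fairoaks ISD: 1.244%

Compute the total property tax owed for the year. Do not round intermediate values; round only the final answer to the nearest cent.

Assessed value = $2,169,500 × 0.91 = $1,974,245
City of Orrin Falls: $1,974,245 × 0.0129 = $25,467.7605
Regional Park District: ($1,974,245 − $131,700) × 0.00321 = $1,842,545 × 0.00321 = $5,914.56945
Fairoaks ISD: $1,974,245 × 0.01244 = $24,559.6078
Total = $55,941.93775

$55,941.94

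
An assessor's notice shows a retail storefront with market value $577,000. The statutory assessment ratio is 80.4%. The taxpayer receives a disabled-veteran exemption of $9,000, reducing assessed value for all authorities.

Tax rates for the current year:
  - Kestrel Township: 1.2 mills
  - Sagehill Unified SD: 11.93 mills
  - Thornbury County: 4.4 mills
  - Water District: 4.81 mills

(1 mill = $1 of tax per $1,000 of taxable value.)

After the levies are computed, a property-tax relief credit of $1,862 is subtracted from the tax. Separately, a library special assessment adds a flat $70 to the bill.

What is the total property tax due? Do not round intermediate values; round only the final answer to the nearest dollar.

$8,371

Assessed value = $577,000 × 0.804 = $463,908
Taxable value = $463,908 − $9,000 = $454,908
Kestrel Township: $454,908 × 0.0012 = $545.8896
Sagehill Unified SD: $454,908 × 0.01193 = $5,427.05244
Thornbury County: $454,908 × 0.0044 = $2,001.5952
Water District: $454,908 × 0.00481 = $2,188.10748
Levies subtotal = $10,162.64472
After credit = $10,162.64472 − $1,862 = $8,300.64472
Total = $8,300.64472 + $70 = $8,370.64472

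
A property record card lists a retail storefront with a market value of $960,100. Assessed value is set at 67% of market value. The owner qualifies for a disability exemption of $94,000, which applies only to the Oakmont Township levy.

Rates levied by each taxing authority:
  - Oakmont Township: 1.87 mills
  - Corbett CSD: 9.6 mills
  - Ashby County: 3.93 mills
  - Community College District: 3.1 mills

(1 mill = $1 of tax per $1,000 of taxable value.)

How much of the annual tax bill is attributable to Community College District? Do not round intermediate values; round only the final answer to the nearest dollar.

Assessed value = $960,100 × 0.67 = $643,267
Community College District taxable value = $643,267 (exemption does not apply)
Community College District levy = $643,267 × 0.0031 = $1,994.1277

$1,994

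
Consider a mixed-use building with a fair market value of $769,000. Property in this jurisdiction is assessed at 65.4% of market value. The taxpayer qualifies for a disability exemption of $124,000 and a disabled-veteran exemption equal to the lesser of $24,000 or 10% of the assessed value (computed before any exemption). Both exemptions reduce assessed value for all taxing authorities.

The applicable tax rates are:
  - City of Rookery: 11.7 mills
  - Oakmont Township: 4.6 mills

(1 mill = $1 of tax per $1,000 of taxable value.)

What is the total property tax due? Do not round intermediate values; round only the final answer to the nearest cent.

$5,785.29

Assessed value = $769,000 × 0.654 = $502,926
Disabled-veteran exemption = min($24,000, 10% × $502,926) = min($24,000, $50,292.6) = $24,000 (dollar cap binds)
Taxable value = $502,926 − $124,000 − $24,000 = $354,926
City of Rookery: $354,926 × 0.0117 = $4,152.6342
Oakmont Township: $354,926 × 0.0046 = $1,632.6596
Total = $5,785.2938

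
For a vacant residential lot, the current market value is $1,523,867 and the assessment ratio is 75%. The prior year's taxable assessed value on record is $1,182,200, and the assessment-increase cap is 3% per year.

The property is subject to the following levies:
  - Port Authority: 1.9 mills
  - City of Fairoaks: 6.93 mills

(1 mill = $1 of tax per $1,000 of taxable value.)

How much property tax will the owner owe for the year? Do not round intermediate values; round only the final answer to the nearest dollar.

$10,092

Uncapped assessed value = $1,523,867 × 0.75 = $1,142,900.25
Cap limit = $1,182,200 × 1.03 = $1,217,666
Taxable assessed value = min($1,142,900.25, $1,217,666) = $1,142,900.25 (cap does not bind)
Port Authority: $1,142,900.25 × 0.0019 = $2,171.510475
City of Fairoaks: $1,142,900.25 × 0.00693 = $7,920.2987325
Total = $10,091.8092075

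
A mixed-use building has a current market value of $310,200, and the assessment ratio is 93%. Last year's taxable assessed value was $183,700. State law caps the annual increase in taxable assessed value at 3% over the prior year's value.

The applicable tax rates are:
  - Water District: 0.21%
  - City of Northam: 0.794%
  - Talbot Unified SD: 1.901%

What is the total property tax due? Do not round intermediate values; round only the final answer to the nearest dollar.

Uncapped assessed value = $310,200 × 0.93 = $288,486
Cap limit = $183,700 × 1.03 = $189,211
Taxable assessed value = min($288,486, $189,211) = $189,211 (cap binds)
Water District: $189,211 × 0.0021 = $397.3431
City of Northam: $189,211 × 0.00794 = $1,502.33534
Talbot Unified SD: $189,211 × 0.01901 = $3,596.90111
Total = $5,496.57955

$5,497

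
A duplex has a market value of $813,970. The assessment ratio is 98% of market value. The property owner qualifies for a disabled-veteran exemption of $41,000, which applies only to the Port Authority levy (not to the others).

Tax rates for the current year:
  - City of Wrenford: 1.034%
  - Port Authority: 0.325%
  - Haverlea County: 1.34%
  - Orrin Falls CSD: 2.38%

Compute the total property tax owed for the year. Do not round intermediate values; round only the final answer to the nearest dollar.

$40,381

Assessed value = $813,970 × 0.98 = $797,690.6
City of Wrenford: $797,690.6 × 0.01034 = $8,248.120804
Port Authority: ($797,690.6 − $41,000) × 0.00325 = $756,690.6 × 0.00325 = $2,459.24445
Haverlea County: $797,690.6 × 0.0134 = $10,689.05404
Orrin Falls CSD: $797,690.6 × 0.0238 = $18,985.03628
Total = $40,381.455574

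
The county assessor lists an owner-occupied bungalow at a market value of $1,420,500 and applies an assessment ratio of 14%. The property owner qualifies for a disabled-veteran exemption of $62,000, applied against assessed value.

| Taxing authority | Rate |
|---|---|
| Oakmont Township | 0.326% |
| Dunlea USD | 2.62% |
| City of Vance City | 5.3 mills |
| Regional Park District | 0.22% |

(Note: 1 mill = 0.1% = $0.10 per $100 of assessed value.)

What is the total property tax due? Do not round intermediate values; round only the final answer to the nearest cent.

$5,058.72

Assessed value = $1,420,500 × 0.14 = $198,870
Taxable value = $198,870 − $62,000 = $136,870
Oakmont Township: $136,870 × 0.00326 = $446.1962
Dunlea USD: $136,870 × 0.0262 = $3,585.994
City of Vance City: $136,870 × 0.0053 = $725.411
Regional Park District: $136,870 × 0.0022 = $301.114
Total = $5,058.7152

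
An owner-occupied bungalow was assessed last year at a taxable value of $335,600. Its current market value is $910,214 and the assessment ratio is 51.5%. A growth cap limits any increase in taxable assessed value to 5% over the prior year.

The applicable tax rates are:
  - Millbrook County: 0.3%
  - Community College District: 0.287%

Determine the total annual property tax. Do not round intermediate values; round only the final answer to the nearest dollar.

Uncapped assessed value = $910,214 × 0.515 = $468,760.21
Cap limit = $335,600 × 1.05 = $352,380
Taxable assessed value = min($468,760.21, $352,380) = $352,380 (cap binds)
Millbrook County: $352,380 × 0.003 = $1,057.14
Community College District: $352,380 × 0.00287 = $1,011.3306
Total = $2,068.4706

$2,068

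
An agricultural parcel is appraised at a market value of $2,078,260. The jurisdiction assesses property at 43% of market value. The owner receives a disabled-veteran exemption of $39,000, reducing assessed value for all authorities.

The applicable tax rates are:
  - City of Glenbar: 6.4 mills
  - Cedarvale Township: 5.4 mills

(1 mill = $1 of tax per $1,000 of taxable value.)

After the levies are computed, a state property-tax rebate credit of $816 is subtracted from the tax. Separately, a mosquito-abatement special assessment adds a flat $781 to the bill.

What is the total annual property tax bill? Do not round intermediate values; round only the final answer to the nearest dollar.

$10,050

Assessed value = $2,078,260 × 0.43 = $893,651.8
Taxable value = $893,651.8 − $39,000 = $854,651.8
City of Glenbar: $854,651.8 × 0.0064 = $5,469.77152
Cedarvale Township: $854,651.8 × 0.0054 = $4,615.11972
Levies subtotal = $10,084.89124
After credit = $10,084.89124 − $816 = $9,268.89124
Total = $9,268.89124 + $781 = $10,049.89124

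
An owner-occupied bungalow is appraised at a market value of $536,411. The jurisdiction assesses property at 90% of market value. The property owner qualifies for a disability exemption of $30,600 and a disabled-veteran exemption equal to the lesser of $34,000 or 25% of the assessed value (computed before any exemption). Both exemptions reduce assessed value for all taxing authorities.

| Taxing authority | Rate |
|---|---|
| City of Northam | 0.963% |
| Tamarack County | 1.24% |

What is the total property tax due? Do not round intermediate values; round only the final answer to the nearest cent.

Assessed value = $536,411 × 0.9 = $482,769.9
Disabled-veteran exemption = min($34,000, 25% × $482,769.9) = min($34,000, $120,692.475) = $34,000 (dollar cap binds)
Taxable value = $482,769.9 − $30,600 − $34,000 = $418,169.9
City of Northam: $418,169.9 × 0.00963 = $4,026.976137
Tamarack County: $418,169.9 × 0.0124 = $5,185.30676
Total = $9,212.282897

$9,212.28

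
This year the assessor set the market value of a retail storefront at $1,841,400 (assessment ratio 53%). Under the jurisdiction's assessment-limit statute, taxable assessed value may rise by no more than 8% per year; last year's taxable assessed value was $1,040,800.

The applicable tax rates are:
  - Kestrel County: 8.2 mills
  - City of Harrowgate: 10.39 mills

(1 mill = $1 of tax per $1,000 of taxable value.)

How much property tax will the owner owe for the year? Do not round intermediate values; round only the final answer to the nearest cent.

Uncapped assessed value = $1,841,400 × 0.53 = $975,942
Cap limit = $1,040,800 × 1.08 = $1,124,064
Taxable assessed value = min($975,942, $1,124,064) = $975,942 (cap does not bind)
Kestrel County: $975,942 × 0.0082 = $8,002.7244
City of Harrowgate: $975,942 × 0.01039 = $10,140.03738
Total = $18,142.76178

$18,142.76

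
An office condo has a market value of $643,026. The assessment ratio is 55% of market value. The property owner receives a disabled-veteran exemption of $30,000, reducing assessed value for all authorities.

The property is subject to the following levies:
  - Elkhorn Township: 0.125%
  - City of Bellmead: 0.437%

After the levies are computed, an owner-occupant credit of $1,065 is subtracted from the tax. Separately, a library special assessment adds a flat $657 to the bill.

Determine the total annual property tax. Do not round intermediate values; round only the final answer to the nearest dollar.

Assessed value = $643,026 × 0.55 = $353,664.3
Taxable value = $353,664.3 − $30,000 = $323,664.3
Elkhorn Township: $323,664.3 × 0.00125 = $404.580375
City of Bellmead: $323,664.3 × 0.00437 = $1,414.412991
Levies subtotal = $1,818.993366
After credit = $1,818.993366 − $1,065 = $753.993366
Total = $753.993366 + $657 = $1,410.993366

$1,411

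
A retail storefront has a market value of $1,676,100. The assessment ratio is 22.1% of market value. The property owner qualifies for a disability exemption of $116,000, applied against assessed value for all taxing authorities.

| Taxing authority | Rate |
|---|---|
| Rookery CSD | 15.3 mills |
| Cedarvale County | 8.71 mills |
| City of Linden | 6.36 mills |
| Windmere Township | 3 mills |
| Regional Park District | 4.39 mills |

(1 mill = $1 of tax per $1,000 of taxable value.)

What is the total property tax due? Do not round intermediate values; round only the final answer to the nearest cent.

$9,606.83

Assessed value = $1,676,100 × 0.221 = $370,418.1
Taxable value = $370,418.1 − $116,000 = $254,418.1
Rookery CSD: $254,418.1 × 0.0153 = $3,892.59693
Cedarvale County: $254,418.1 × 0.00871 = $2,215.981651
City of Linden: $254,418.1 × 0.00636 = $1,618.099116
Windmere Township: $254,418.1 × 0.003 = $763.2543
Regional Park District: $254,418.1 × 0.00439 = $1,116.895459
Total = $3,892.59693 + $2,215.981651 + $1,618.099116 + $763.2543 + $1,116.895459 = $9,606.827456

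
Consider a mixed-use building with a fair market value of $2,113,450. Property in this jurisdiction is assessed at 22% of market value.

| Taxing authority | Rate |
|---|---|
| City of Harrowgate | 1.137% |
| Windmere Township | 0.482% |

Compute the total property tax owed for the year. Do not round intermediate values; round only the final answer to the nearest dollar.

Assessed value = $2,113,450 × 0.22 = $464,959
City of Harrowgate: $464,959 × 0.01137 = $5,286.58383
Windmere Township: $464,959 × 0.00482 = $2,241.10238
Total = $5,286.58383 + $2,241.10238 = $7,527.68621

$7,528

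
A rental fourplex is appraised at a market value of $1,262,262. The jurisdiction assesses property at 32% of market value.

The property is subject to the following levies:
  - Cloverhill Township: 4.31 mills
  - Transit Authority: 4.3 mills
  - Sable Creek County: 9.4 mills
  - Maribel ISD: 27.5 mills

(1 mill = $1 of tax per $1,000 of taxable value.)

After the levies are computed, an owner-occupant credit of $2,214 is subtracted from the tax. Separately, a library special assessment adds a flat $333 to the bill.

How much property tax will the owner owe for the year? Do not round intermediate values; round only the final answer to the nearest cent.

Assessed value = $1,262,262 × 0.32 = $403,923.84
Cloverhill Township: $403,923.84 × 0.00431 = $1,740.9117504
Transit Authority: $403,923.84 × 0.0043 = $1,736.872512
Sable Creek County: $403,923.84 × 0.0094 = $3,796.884096
Maribel ISD: $403,923.84 × 0.0275 = $11,107.9056
Levies subtotal = $18,382.5739584
After credit = $18,382.5739584 − $2,214 = $16,168.5739584
Total = $16,168.5739584 + $333 = $16,501.5739584

$16,501.57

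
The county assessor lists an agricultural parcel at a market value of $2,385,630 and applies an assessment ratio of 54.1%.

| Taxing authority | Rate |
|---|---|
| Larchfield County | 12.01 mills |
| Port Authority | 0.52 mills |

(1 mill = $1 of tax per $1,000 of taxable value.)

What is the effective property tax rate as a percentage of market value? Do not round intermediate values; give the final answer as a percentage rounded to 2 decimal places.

0.68%

Assessed value = $2,385,630 × 0.541 = $1,290,625.83
Larchfield County: $1,290,625.83 × 0.01201 = $15,500.4162183
Port Authority: $1,290,625.83 × 0.00052 = $671.1254316
Total tax = $16,171.5416499
Effective rate = $16,171.5416499 ÷ $2,385,630 = 0.68% of market value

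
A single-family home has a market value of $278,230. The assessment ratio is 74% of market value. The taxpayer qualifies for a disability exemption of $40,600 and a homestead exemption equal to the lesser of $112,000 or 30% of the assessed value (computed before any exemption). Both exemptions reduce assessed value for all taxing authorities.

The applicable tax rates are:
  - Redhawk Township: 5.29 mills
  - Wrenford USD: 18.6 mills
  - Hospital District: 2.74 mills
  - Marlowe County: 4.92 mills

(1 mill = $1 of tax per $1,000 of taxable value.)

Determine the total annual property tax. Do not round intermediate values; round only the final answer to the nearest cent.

$3,266.16

Assessed value = $278,230 × 0.74 = $205,890.2
Homestead exemption = min($112,000, 30% × $205,890.2) = min($112,000, $61,767.06) = $61,767.06 (percentage binds)
Taxable value = $205,890.2 − $40,600 − $61,767.06 = $103,523.14
Redhawk Township: $103,523.14 × 0.00529 = $547.6374106
Wrenford USD: $103,523.14 × 0.0186 = $1,925.530404
Hospital District: $103,523.14 × 0.00274 = $283.6534036
Marlowe County: $103,523.14 × 0.00492 = $509.3338488
Total = $3,266.155067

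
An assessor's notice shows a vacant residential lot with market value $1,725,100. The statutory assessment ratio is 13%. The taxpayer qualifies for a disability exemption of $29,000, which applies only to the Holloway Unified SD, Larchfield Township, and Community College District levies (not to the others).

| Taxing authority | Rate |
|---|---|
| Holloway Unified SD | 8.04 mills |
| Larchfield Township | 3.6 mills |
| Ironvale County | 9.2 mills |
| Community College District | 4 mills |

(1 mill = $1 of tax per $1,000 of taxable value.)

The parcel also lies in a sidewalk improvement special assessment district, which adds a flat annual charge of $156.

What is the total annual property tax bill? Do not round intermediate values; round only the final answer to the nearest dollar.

Assessed value = $1,725,100 × 0.13 = $224,263
Holloway Unified SD: ($224,263 − $29,000) × 0.00804 = $195,263 × 0.00804 = $1,569.91452
Larchfield Township: ($224,263 − $29,000) × 0.0036 = $195,263 × 0.0036 = $702.9468
Ironvale County: $224,263 × 0.0092 = $2,063.2196
Community College District: ($224,263 − $29,000) × 0.004 = $195,263 × 0.004 = $781.052
Levies subtotal = $5,117.13292
Total = $5,117.13292 + $156 = $5,273.13292

$5,273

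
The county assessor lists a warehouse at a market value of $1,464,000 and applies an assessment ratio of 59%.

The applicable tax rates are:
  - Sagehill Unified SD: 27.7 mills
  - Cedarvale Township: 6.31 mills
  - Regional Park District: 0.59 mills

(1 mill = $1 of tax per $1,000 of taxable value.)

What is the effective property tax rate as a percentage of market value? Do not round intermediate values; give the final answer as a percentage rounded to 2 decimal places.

Assessed value = $1,464,000 × 0.59 = $863,760
Sagehill Unified SD: $863,760 × 0.0277 = $23,926.152
Cedarvale Township: $863,760 × 0.00631 = $5,450.3256
Regional Park District: $863,760 × 0.00059 = $509.6184
Total tax = $29,886.096
Effective rate = $29,886.096 ÷ $1,464,000 = 2.04% of market value

2.04%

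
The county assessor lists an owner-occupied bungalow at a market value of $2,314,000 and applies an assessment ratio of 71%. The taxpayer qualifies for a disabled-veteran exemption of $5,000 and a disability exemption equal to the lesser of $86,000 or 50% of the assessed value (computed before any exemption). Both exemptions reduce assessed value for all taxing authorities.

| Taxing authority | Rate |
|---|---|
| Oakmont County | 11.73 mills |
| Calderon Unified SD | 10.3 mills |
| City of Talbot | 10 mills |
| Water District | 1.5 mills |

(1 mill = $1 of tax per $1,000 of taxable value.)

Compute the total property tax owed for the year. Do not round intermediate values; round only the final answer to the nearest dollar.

Assessed value = $2,314,000 × 0.71 = $1,642,940
Disability exemption = min($86,000, 50% × $1,642,940) = min($86,000, $821,470) = $86,000 (dollar cap binds)
Taxable value = $1,642,940 − $5,000 − $86,000 = $1,551,940
Oakmont County: $1,551,940 × 0.01173 = $18,204.2562
Calderon Unified SD: $1,551,940 × 0.0103 = $15,984.982
City of Talbot: $1,551,940 × 0.01 = $15,519.4
Water District: $1,551,940 × 0.0015 = $2,327.91
Total = $52,036.5482

$52,037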